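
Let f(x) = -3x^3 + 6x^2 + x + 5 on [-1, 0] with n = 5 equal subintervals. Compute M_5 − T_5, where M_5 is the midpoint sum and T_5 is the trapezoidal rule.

M_5 = 7.215.
T_5 = 7.32.
M_5 − T_5 = -0.105.

-0.105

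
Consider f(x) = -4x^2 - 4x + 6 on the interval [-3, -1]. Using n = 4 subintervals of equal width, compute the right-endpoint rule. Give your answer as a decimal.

Δx = (-1 − (-3))/4 = 0.5.
Right endpoints: -2.5, -2, -1.5, -1.
f(-2.5) = -9, f(-2) = -2, f(-1.5) = 3, f(-1) = 6.
Sum = Δx · [f(-2.5) + f(-2) + f(-1.5) + f(-1)].
Sum = -1.

-1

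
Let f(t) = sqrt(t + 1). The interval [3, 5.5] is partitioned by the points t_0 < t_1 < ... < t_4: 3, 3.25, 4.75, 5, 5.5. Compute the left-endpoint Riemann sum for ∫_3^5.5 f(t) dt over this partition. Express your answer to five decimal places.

Subinterval widths: 0.25, 1.5, 0.25, 0.5.
Left endpoints: 3, 3.25, 4.75, 5.
f(3) ≈ 2.00000, f(3.25) ≈ 2.06155, f(4.75) ≈ 2.39792, f(5) ≈ 2.44949.
Sum = Σ Δt_i · f(t_i).
Sum ≈ 5.41655.

5.41655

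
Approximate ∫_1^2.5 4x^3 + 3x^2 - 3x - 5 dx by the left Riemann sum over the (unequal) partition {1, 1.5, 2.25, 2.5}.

19.8125

Subinterval widths: 0.5, 0.75, 0.25.
Left endpoints: 1, 1.5, 2.25.
f(1) = -1, f(1.5) = 10.75, f(2.25) = 49.
Sum = Σ Δx_i · f(x_i).
Sum = 19.8125.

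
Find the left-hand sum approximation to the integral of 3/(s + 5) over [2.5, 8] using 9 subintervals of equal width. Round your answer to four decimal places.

Δs = (8 − 2.5)/9 = 11/18.
Left endpoints: 2.5, 28/9, 67/18, 13/3, 89/18, 50/9, 37/6, 61/9, 133/18.
f(2.5) = 0.4, f(28/9) = 27/73, f(67/18) = 54/157, f(13/3) = 9/28, f(89/18) = 54/179, f(50/9) = 27/95, f(37/6) = 18/67, f(61/9) = 27/106, f(133/18) = 54/223.
Sum = Δs · [f(2.5) + f(28/9) + f(67/18) + ...].
Sum ≈ 1.7030.

1.7030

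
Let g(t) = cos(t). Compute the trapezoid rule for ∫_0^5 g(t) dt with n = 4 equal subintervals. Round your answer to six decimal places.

-0.830687

Δt = (5 − 0)/4 = 1.25.
g(0) ≈ 1.000000, g(1.25) ≈ 0.315322, g(2.5) ≈ -0.801144, g(3.75) ≈ -0.820559, g(5) ≈ 0.283662.
T_4 = (Δt/2)·[g(t_0) + 2g(t_1) + 2g(t_2) + 2g(t_3) + g(t_4)].
Sum ≈ -0.830687.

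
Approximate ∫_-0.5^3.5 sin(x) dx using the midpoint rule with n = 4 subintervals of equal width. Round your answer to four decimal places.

1.8919

Δx = (3.5 − (-0.5))/4 = 1.
Midpoints: 0, 1, 2, 3.
f(0) ≈ 0.0000, f(1) ≈ 0.8415, f(2) ≈ 0.9093, f(3) ≈ 0.1411.
Sum = Δx · [f(0) + f(1) + f(2) + f(3)].
Sum ≈ 1.8919.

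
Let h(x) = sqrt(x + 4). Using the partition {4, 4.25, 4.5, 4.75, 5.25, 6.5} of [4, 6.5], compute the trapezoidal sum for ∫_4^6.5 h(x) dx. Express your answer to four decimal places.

7.5962

Subinterval widths: 0.25, 0.25, 0.25, 0.5, 1.25.
h(4) ≈ 2.8284, h(4.25) ≈ 2.8723, h(4.5) ≈ 2.9155, h(4.75) ≈ 2.9580, h(5.25) ≈ 3.0414, h(6.5) ≈ 3.2404.
On each subinterval the trapezoid contributes (Δx_i/2)·[h(x_{i-1}) + h(x_i)].
Sum ≈ 7.5962.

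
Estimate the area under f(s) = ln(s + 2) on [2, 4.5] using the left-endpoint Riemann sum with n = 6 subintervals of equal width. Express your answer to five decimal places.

4.01900

Δs = (4.5 − 2)/6 = 5/12.
Left endpoints: 2, 29/12, 17/6, 3.25, 11/3, 49/12.
f(2) ≈ 1.38629, f(29/12) ≈ 1.48539, f(17/6) ≈ 1.57554, f(3.25) ≈ 1.65823, f(11/3) ≈ 1.73460, f(49/12) ≈ 1.80555.
Sum = Δs · [f(2) + f(29/12) + f(17/6) + ...].
Sum ≈ 4.01900.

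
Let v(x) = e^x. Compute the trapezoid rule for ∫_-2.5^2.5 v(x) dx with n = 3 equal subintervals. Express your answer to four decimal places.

14.7798

Δx = (2.5 − (-2.5))/3 = 5/3.
v(-2.5) ≈ 0.0821, v(-5/6) ≈ 0.4346, v(5/6) ≈ 2.3010, v(2.5) ≈ 12.1825.
T_3 = (Δx/2)·[v(x_0) + 2v(x_1) + 2v(x_2) + v(x_3)].
Sum ≈ 14.7798.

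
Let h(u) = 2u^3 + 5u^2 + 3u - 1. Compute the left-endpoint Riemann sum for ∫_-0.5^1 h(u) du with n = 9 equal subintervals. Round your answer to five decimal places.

Δu = (1 − (-0.5))/9 = 1/6.
Left endpoints: -0.5, -1/3, -1/6, 0, 1/6, 1/3, 0.5, 2/3, 5/6.
h(-0.5) = -1.5, h(-1/3) = -41/27, h(-1/6) = -37/27, h(0) = -1, h(1/6) = -19/54, h(1/3) = 17/27, h(0.5) = 2, h(2/3) = 103/27, h(5/6) = 331/54.
Sum = Δu · [h(-0.5) + h(-1/3) + h(-1/6) + ...].
Sum ≈ 1.13889.

1.13889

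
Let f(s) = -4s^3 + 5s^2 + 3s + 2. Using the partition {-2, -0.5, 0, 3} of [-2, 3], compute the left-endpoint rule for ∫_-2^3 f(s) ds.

79.125

Subinterval widths: 1.5, 0.5, 3.
Left endpoints: -2, -0.5, 0.
f(-2) = 48, f(-0.5) = 2.25, f(0) = 2.
Sum = Σ Δs_i · f(s_i).
Sum = 79.125.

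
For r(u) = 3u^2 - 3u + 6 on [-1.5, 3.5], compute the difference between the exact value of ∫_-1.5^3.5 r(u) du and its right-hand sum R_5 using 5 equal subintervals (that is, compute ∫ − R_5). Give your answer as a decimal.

-10

Exact integral: ∫_-1.5^3.5 r(u) du = 61.25.
R_5 = 71.25.
Error = 61.25 − 71.25 = -10.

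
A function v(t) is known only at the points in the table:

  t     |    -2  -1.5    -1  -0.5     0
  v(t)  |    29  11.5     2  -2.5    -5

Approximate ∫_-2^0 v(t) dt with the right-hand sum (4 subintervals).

3

Δt = 0.5.
Sum = 0.5·[11.5 + 2 + (-2.5) + (-5)] = 3.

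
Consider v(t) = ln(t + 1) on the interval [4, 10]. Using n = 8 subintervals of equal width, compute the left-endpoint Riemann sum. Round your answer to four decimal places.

Δt = (10 − 4)/8 = 0.75.
Left endpoints: 4, 4.75, 5.5, 6.25, 7, 7.75, 8.5, 9.25.
v(4) ≈ 1.6094, v(4.75) ≈ 1.7492, v(5.5) ≈ 1.8718, v(6.25) ≈ 1.9810, v(7) ≈ 2.0794, v(7.75) ≈ 2.1691, v(8.5) ≈ 2.2513, v(9.25) ≈ 2.3273.
Sum = Δt · [v(4) + v(4.75) + v(5.5) + ...].
Sum ≈ 12.0289.

12.0289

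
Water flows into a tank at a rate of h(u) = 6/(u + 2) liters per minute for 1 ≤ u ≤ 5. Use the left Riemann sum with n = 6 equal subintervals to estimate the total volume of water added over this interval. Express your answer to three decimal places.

5.485

Δu = (5 − 1)/6 = 2/3.
Left endpoints: 1, 5/3, 7/3, 3, 11/3, 13/3.
h(1) = 2, h(5/3) = 18/11, h(7/3) = 18/13, h(3) = 1.2, h(11/3) = 18/17, h(13/3) = 18/19.
Sum = Δu · [h(1) + h(5/3) + h(7/3) + ...].
Sum ≈ 5.485.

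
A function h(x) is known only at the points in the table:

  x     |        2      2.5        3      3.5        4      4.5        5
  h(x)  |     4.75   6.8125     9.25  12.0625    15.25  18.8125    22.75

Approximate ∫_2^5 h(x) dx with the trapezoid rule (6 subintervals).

37.96875

Δx = 0.5.
T_6 = (0.5/2)·[4.75 + 2·6.8125 + 2·9.25 + 2·12.0625 + 2·15.25 + 2·18.8125 + 22.75] = 37.96875.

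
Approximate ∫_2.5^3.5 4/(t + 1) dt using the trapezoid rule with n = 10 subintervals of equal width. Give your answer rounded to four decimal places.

Δt = (3.5 − 2.5)/10 = 0.1.
f(2.5) = 8/7, f(2.6) = 10/9, f(2.7) = 40/37, f(2.8) = 20/19, f(2.9) = 40/39, f(3) = 1, f(3.1) = 40/41, f(3.2) = 20/21, f(3.3) = 40/43, f(3.4) = 10/11, f(3.5) = 8/9.
T_10 = (Δt/2)·[f(t_0) + 2f(t_1) + ... + 2f(t_{9}) + f(t_10)].
Sum ≈ 1.0054.

1.0054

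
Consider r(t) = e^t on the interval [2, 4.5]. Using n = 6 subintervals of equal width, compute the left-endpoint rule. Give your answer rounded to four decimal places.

Δt = (4.5 − 2)/6 = 5/12.
Left endpoints: 2, 29/12, 17/6, 3.25, 11/3, 49/12.
r(2) ≈ 7.3891, r(29/12) ≈ 11.2084, r(17/6) ≈ 17.0020, r(3.25) ≈ 25.7903, r(11/3) ≈ 39.1213, r(49/12) ≈ 59.3430.
Sum = Δt · [r(2) + r(29/12) + r(17/6) + ...].
Sum ≈ 66.6059.

66.6059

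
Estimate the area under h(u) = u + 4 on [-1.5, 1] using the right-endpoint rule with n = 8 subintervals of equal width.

9.765625

Δu = (1 − (-1.5))/8 = 0.3125.
Right endpoints: -1.1875, -0.875, -0.5625, -0.25, 0.0625, 0.375, 0.6875, 1.
h(-1.1875) = 2.8125, h(-0.875) = 3.125, h(-0.5625) = 3.4375, h(-0.25) = 3.75, h(0.0625) = 4.0625, h(0.375) = 4.375, h(0.6875) = 4.6875, h(1) = 5.
Sum = Δu · [h(-1.1875) + h(-0.875) + h(-0.5625) + ...].
Sum = 9.765625.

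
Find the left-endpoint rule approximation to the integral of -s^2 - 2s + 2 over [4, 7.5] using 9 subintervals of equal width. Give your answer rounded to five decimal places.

Δs = (7.5 − 4)/9 = 7/18.
Left endpoints: 4, 79/18, 43/9, 31/6, 50/9, 107/18, 19/3, 121/18, 64/9.
f(4) = -22, f(79/18) = -8437/324, f(43/9) = -2461/81, f(31/6) = -1261/36, f(50/9) = -3238/81, f(107/18) = -14653/324, f(19/3) = -457/9, f(121/18) = -18349/324, f(64/9) = -5086/81.
Sum = Δs · [f(4) + f(79/18) + f(43/9) + ...].
Sum ≈ -143.44239.

-143.44239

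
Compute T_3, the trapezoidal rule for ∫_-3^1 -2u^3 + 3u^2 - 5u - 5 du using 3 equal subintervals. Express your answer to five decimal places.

Δu = (1 − (-3))/3 = 4/3.
f(-3) = 91, f(-5/3) = 565/27, f(-1/3) = -79/27, f(1) = -9.
T_3 = (Δu/2)·[f(u_0) + 2f(u_1) + 2f(u_2) + f(u_3)].
Sum ≈ 78.66667.

78.66667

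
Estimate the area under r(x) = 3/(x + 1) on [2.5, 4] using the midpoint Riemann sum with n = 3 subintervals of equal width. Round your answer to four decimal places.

1.0687

Δx = (4 − 2.5)/3 = 0.5.
Midpoints: 2.75, 3.25, 3.75.
r(2.75) = 0.8, r(3.25) = 12/17, r(3.75) = 12/19.
Sum = Δx · [r(2.75) + r(3.25) + r(3.75)].
Sum ≈ 1.0687.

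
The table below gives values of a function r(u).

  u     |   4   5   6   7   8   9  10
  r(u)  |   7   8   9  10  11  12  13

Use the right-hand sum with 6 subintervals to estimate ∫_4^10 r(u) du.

63

Δu = 1.
Sum = 1·[8 + 9 + 10 + 11 + 12 + 13] = 63.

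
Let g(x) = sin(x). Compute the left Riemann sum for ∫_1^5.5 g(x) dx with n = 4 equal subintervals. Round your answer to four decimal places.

Δx = (5.5 − 1)/4 = 1.125.
Left endpoints: 1, 2.125, 3.25, 4.375.
g(1) ≈ 0.8415, g(2.125) ≈ 0.8503, g(3.25) ≈ -0.1082, g(4.375) ≈ -0.9436.
Sum = Δx · [g(1) + g(2.125) + g(3.25) + g(4.375)].
Sum ≈ 0.7200.

0.7200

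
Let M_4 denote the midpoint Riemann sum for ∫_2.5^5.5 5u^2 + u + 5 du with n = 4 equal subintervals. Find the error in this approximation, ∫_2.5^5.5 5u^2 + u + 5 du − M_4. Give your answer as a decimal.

0.703125

Exact integral: ∫_2.5^5.5 f(u) du = 278.25.
M_4 = 277.546875.
Error = 278.25 − 277.546875 = 0.703125.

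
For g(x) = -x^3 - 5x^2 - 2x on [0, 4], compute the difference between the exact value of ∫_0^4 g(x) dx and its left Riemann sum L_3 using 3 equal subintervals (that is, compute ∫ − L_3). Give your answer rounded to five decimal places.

Exact integral: ∫_0^4 g(x) dx ≈ -186.6666667.
L_3 ≈ -98.3703704.
Error ≈ -186.6666667 − (-98.3703704) ≈ -88.29630.

-88.29630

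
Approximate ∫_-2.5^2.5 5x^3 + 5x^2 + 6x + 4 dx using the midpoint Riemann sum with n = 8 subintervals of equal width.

71.26953125

Δx = (2.5 − (-2.5))/8 = 0.625.
Midpoints: -2.1875, -1.5625, -0.9375, -0.3125, 0.3125, 0.9375, 1.5625, 2.1875.
f(-2.1875) = -153751/4096, f(-1.5625) = -50141/4096, f(-0.9375) = -5531/4096, f(-0.3125) = 10079/4096, f(0.3125) = 26689/4096, f(0.9375) = 74299/4096, f(1.5625) = 182909/4096, f(2.1875) = 382519/4096.
Sum = Δx · [f(-2.1875) + f(-1.5625) + f(-0.9375) + ...].
Sum = 71.26953125.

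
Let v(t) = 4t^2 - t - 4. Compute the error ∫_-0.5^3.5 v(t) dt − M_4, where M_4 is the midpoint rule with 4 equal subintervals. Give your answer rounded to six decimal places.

Exact integral: ∫_-0.5^3.5 v(t) dt ≈ 35.33333333.
M_4 = 34.
Error ≈ 35.33333333 − 34 ≈ 1.333333.

1.333333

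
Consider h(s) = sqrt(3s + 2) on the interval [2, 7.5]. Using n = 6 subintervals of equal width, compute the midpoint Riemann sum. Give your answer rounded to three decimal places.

21.928

Δs = (7.5 − 2)/6 = 11/12.
Midpoints: 59/24, 3.375, 103/24, 125/24, 6.125, 169/24.
h(59/24) ≈ 3.062, h(3.375) ≈ 3.482, h(103/24) ≈ 3.857, h(125/24) ≈ 4.198, h(6.125) ≈ 4.514, h(169/24) ≈ 4.809.
Sum = Δs · [h(59/24) + h(3.375) + h(103/24) + ...].
Sum ≈ 21.928.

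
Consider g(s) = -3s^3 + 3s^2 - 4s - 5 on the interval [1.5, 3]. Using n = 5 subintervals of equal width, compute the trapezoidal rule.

Δs = (3 − 1.5)/5 = 0.3.
g(1.5) = -14.375, g(1.8) = -19.976, g(2.1) = -27.953, g(2.4) = -38.792, g(2.7) = -52.979, g(3) = -71.
T_5 = (Δs/2)·[g(s_0) + 2g(s_1) + ... + 2g(s_{4}) + g(s_5)].
Sum = -54.71625.

-54.71625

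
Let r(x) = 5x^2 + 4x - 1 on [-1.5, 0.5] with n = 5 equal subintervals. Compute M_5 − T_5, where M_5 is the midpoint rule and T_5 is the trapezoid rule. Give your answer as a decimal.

M_5 = -0.3.
T_5 = 0.1.
M_5 − T_5 = -0.4.

-0.4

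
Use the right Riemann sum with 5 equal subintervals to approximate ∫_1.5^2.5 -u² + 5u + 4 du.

10.01

Δu = (2.5 − 1.5)/5 = 0.2.
Right endpoints: 1.7, 1.9, 2.1, 2.3, 2.5.
f(1.7) = 9.61, f(1.9) = 9.89, f(2.1) = 10.09, f(2.3) = 10.21, f(2.5) = 10.25.
Sum = Δu · [f(1.7) + f(1.9) + f(2.1) + f(2.3) + f(2.5)].
Sum = 10.01.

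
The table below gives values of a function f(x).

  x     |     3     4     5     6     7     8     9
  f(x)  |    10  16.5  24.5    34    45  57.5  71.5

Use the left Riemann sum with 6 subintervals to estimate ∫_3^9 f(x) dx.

Δx = 1.
Sum = 1·[10 + 16.5 + 24.5 + 34 + 45 + 57.5] = 187.5.

187.5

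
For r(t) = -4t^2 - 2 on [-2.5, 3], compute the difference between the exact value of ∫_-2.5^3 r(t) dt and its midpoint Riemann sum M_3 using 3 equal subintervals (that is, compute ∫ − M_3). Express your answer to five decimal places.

Exact integral: ∫_-2.5^3 r(t) dt ≈ -67.8333333.
M_3 ≈ -61.6712963.
Error ≈ -67.8333333 − (-61.6712963) ≈ -6.16204.

-6.16204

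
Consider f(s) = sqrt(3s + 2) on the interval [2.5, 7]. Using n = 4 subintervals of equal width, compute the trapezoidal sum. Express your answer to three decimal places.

Δs = (7 − 2.5)/4 = 1.125.
f(2.5) ≈ 3.082, f(3.625) ≈ 3.588, f(4.75) ≈ 4.031, f(5.875) ≈ 4.430, f(7) ≈ 4.796.
T_4 = (Δs/2)·[f(s_0) + 2f(s_1) + 2f(s_2) + 2f(s_3) + f(s_4)].
Sum ≈ 17.987.

17.987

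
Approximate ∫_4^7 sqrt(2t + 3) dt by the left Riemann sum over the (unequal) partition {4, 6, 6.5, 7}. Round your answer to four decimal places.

10.5697

Subinterval widths: 2, 0.5, 0.5.
Left endpoints: 4, 6, 6.5.
f(4) ≈ 3.3166, f(6) ≈ 3.8730, f(6.5) ≈ 4.0000.
Sum = Σ Δt_i · f(t_i).
Sum ≈ 10.5697.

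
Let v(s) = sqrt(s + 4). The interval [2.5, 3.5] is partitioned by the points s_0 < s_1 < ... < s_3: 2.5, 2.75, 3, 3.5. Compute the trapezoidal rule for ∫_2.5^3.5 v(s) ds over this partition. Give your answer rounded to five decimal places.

2.64502

Subinterval widths: 0.25, 0.25, 0.5.
v(2.5) ≈ 2.54951, v(2.75) ≈ 2.59808, v(3) ≈ 2.64575, v(3.5) ≈ 2.73861.
On each subinterval the trapezoid contributes (Δs_i/2)·[v(s_{i-1}) + v(s_i)].
Sum ≈ 2.64502.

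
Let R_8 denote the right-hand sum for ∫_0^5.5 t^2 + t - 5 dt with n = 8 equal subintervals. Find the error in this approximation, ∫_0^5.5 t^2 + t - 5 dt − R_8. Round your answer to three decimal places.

Exact integral: ∫_0^5.5 f(t) dt ≈ 43.08333.
R_8 ≈ 55.80566.
Error ≈ 43.08333 − 55.80566 ≈ -12.722.

-12.722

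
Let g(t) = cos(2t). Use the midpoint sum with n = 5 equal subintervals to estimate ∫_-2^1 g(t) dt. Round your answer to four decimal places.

Δt = (1 − (-2))/5 = 0.6.
Midpoints: -1.7, -1.1, -0.5, 0.1, 0.7.
g(-1.7) ≈ -0.9668, g(-1.1) ≈ -0.5885, g(-0.5) ≈ 0.5403, g(0.1) ≈ 0.9801, g(0.7) ≈ 0.1700.
Sum = Δt · [g(-1.7) + g(-1.1) + g(-0.5) + g(0.1) + g(0.7)].
Sum ≈ 0.0810.

0.0810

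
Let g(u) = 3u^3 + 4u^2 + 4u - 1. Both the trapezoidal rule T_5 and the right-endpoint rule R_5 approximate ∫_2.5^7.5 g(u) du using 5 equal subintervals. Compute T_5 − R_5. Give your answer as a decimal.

-719.375

T_5 = 3021.25.
R_5 = 3740.625.
T_5 − R_5 = -719.375.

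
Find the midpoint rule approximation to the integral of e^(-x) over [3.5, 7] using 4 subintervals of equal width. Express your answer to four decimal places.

0.0284

Δx = (7 − 3.5)/4 = 0.875.
Midpoints: 3.9375, 4.8125, 5.6875, 6.5625.
f(3.9375) ≈ 0.0195, f(4.8125) ≈ 0.0081, f(5.6875) ≈ 0.0034, f(6.5625) ≈ 0.0014.
Sum = Δx · [f(3.9375) + f(4.8125) + f(5.6875) + f(6.5625)].
Sum ≈ 0.0284.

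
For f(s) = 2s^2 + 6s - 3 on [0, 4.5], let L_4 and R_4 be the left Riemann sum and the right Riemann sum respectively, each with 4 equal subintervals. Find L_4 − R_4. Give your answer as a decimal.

-75.9375

L_4 = 71.9296875.
R_4 = 147.8671875.
L_4 − R_4 = -75.9375.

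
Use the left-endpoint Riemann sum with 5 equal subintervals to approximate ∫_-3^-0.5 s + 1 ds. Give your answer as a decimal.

Δs = (-0.5 − (-3))/5 = 0.5.
Left endpoints: -3, -2.5, -2, -1.5, -1.
f(-3) = -2, f(-2.5) = -1.5, f(-2) = -1, f(-1.5) = -0.5, f(-1) = 0.
Sum = Δs · [f(-3) + f(-2.5) + f(-2) + f(-1.5) + f(-1)].
Sum = -2.5.

-2.5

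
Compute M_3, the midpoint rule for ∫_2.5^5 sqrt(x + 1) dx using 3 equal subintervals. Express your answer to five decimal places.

5.43451

Δx = (5 − 2.5)/3 = 5/6.
Midpoints: 35/12, 3.75, 55/12.
f(35/12) ≈ 1.97906, f(3.75) ≈ 2.17945, f(55/12) ≈ 2.36291.
Sum = Δx · [f(35/12) + f(3.75) + f(55/12)].
Sum ≈ 5.43451.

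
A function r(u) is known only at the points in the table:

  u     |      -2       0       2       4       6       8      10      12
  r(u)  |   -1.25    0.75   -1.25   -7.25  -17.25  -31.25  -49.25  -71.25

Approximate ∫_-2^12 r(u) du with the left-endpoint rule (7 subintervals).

Δu = 2.
Sum = 2·[(-1.25) + 0.75 + (-1.25) + (-7.25) + (-17.25) + (-31.25) + (-49.25)] = -213.5.

-213.5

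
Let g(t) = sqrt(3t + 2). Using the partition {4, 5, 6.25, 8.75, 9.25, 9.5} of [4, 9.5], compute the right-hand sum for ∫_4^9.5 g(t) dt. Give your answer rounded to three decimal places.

27.213

Subinterval widths: 1, 1.25, 2.5, 0.5, 0.25.
Right endpoints: 5, 6.25, 8.75, 9.25, 9.5.
g(5) ≈ 4.123, g(6.25) ≈ 4.555, g(8.75) ≈ 5.315, g(9.25) ≈ 5.454, g(9.5) ≈ 5.523.
Sum = Σ Δt_i · g(t_i).
Sum ≈ 27.213.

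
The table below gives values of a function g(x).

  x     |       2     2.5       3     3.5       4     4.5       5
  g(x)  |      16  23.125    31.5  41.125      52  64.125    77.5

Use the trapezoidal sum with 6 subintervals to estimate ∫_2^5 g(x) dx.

129.3125

Δx = 0.5.
T_6 = (0.5/2)·[16 + 2·23.125 + 2·31.5 + 2·41.125 + 2·52 + 2·64.125 + 77.5] = 129.3125.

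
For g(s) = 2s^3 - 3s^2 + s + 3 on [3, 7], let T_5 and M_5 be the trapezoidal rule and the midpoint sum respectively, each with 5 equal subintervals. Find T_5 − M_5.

17.28

T_5 = 887.52.
M_5 = 870.24.
T_5 − M_5 = 17.28.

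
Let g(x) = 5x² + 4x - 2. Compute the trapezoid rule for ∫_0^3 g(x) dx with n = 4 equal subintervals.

Δx = (3 − 0)/4 = 0.75.
g(0) = -2, g(0.75) = 3.8125, g(1.5) = 15.25, g(2.25) = 32.3125, g(3) = 55.
T_4 = (Δx/2)·[g(x_0) + 2g(x_1) + 2g(x_2) + 2g(x_3) + g(x_4)].
Sum = 58.40625.

58.40625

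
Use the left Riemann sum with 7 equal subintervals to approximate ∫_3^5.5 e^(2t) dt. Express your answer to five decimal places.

Δt = (5.5 − 3)/7 = 5/14.
Left endpoints: 3, 47/14, 26/7, 57/14, 31/7, 67/14, 36/7.
f(3) ≈ 403.42879, f(47/14) ≈ 824.09492, f(26/7) ≈ 1683.40100, f(57/14) ≈ 3438.72879, f(31/7) ≈ 7024.38438, f(67/14) ≈ 14348.90012, f(36/7) ≈ 29310.88670.
Sum = Δt · [f(3) + f(47/14) + f(26/7) + ...].
Sum ≈ 20369.22310.

20369.22310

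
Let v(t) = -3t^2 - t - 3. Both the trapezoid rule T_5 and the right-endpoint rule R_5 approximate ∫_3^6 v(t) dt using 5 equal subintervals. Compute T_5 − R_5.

T_5 = -212.04.
R_5 = -237.24.
T_5 − R_5 = 25.2.

25.2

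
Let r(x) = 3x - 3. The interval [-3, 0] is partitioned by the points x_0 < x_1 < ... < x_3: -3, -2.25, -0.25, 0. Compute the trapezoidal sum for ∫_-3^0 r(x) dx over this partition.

-22.5

Subinterval widths: 0.75, 2, 0.25.
r(-3) = -12, r(-2.25) = -9.75, r(-0.25) = -3.75, r(0) = -3.
On each subinterval the trapezoid contributes (Δx_i/2)·[r(x_{i-1}) + r(x_i)].
Sum = -22.5.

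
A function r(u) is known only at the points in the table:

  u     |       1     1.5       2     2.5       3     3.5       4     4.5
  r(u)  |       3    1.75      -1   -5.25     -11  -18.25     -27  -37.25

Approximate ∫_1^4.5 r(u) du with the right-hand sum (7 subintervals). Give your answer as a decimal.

-49

Δu = 0.5.
Sum = 0.5·[1.75 + (-1) + (-5.25) + (-11) + (-18.25) + (-27) + (-37.25)] = -49.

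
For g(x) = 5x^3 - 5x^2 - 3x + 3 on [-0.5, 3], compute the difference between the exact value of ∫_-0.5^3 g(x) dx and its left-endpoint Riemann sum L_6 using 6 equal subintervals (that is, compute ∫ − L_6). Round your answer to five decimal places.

21.00506

Exact integral: ∫_-0.5^3 g(x) dx ≈ 53.3385417.
L_6 ≈ 32.3334780.
Error ≈ 53.3385417 − 32.3334780 ≈ 21.00506.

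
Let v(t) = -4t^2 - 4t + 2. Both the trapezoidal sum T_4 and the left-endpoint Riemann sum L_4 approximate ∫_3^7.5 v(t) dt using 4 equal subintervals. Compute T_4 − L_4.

-116.4375

T_4 = -615.796875.
L_4 = -499.359375.
T_4 − L_4 = -116.4375.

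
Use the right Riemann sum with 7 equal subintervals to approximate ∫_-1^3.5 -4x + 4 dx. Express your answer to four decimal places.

-10.2857

Δx = (3.5 − (-1))/7 = 9/14.
Right endpoints: -5/14, 2/7, 13/14, 11/7, 31/14, 20/7, 3.5.
f(-5/14) = 38/7, f(2/7) = 20/7, f(13/14) = 2/7, f(11/7) = -16/7, f(31/14) = -34/7, f(20/7) = -52/7, f(3.5) = -10.
Sum = Δx · [f(-5/14) + f(2/7) + f(13/14) + ...].
Sum ≈ -10.2857.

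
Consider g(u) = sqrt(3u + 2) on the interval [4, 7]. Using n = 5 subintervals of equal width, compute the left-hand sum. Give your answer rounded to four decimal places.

Δu = (7 − 4)/5 = 0.6.
Left endpoints: 4, 4.6, 5.2, 5.8, 6.4.
g(4) ≈ 3.7417, g(4.6) ≈ 3.9749, g(5.2) ≈ 4.1952, g(5.8) ≈ 4.4045, g(6.4) ≈ 4.6043.
Sum = Δu · [g(4) + g(4.6) + g(5.2) + g(5.8) + g(6.4)].
Sum ≈ 12.5524.

12.5524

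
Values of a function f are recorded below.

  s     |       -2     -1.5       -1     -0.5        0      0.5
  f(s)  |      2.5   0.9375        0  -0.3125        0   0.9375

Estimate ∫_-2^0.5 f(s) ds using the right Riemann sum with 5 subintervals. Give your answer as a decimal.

Δs = 0.5.
Sum = 0.5·[0.9375 + 0 + (-0.3125) + 0 + 0.9375] = 0.78125.

0.78125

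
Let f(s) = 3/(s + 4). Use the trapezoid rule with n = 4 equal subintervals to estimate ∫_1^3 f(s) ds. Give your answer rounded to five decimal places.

1.01064

Δs = (3 − 1)/4 = 0.5.
f(1) = 0.6, f(1.5) = 6/11, f(2) = 0.5, f(2.5) = 6/13, f(3) = 3/7.
T_4 = (Δs/2)·[f(s_0) + 2f(s_1) + 2f(s_2) + 2f(s_3) + f(s_4)].
Sum ≈ 1.01064.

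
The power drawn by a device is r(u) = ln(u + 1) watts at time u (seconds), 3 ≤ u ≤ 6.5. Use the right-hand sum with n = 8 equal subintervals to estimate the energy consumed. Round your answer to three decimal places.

6.202

Δu = (6.5 − 3)/8 = 0.4375.
Right endpoints: 3.4375, 3.875, 4.3125, 4.75, 5.1875, 5.625, 6.0625, 6.5.
r(3.4375) ≈ 1.490, r(3.875) ≈ 1.584, r(4.3125) ≈ 1.670, r(4.75) ≈ 1.749, r(5.1875) ≈ 1.823, r(5.625) ≈ 1.891, r(6.0625) ≈ 1.955, r(6.5) ≈ 2.015.
Sum = Δu · [r(3.4375) + r(3.875) + r(4.3125) + ...].
Sum ≈ 6.202.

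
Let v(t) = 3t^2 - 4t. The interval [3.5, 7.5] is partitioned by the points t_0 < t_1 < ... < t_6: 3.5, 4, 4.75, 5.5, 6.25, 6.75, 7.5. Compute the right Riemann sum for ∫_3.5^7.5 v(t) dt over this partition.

Subinterval widths: 0.5, 0.75, 0.75, 0.75, 0.5, 0.75.
Right endpoints: 4, 4.75, 5.5, 6.25, 6.75, 7.5.
v(4) = 32, v(4.75) = 48.6875, v(5.5) = 68.75, v(6.25) = 92.1875, v(6.75) = 109.6875, v(7.5) = 138.75.
Sum = Σ Δt_i · v(t_i).
Sum = 332.125.

332.125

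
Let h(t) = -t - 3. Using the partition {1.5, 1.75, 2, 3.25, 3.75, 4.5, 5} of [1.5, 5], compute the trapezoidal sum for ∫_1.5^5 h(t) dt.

-21.875

Subinterval widths: 0.25, 0.25, 1.25, 0.5, 0.75, 0.5.
h(1.5) = -4.5, h(1.75) = -4.75, h(2) = -5, h(3.25) = -6.25, h(3.75) = -6.75, h(4.5) = -7.5, h(5) = -8.
On each subinterval the trapezoid contributes (Δt_i/2)·[h(t_{i-1}) + h(t_i)].
Sum = -21.875.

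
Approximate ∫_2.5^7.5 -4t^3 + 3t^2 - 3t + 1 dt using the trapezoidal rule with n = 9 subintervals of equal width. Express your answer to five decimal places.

Δt = (7.5 − 2.5)/9 = 5/9.
f(2.5) = -50.25, f(55/18) = -274889/2916, f(65/18) = -463849/2916, f(25/6) = -26867/108, f(85/18) = -1071569/2916, f(95/18) = -1514329/2916, f(35/6) = -76507/108, f(115/18) = -2737649/2916, f(125/18) = -3542209/2916, f(7.5) = -1540.25.
T_9 = (Δt/2)·[f(t_0) + 2f(t_1) + ... + 2f(t_{8}) + f(t_9)].
Sum ≈ -2803.41049.

-2803.41049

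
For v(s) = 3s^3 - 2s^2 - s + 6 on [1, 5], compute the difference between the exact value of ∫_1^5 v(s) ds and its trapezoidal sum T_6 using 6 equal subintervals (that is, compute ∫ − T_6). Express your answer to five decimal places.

-7.40741

Exact integral: ∫_1^5 v(s) ds ≈ 397.3333333.
T_6 ≈ 404.7407407.
Error ≈ 397.3333333 − 404.7407407 ≈ -7.40741.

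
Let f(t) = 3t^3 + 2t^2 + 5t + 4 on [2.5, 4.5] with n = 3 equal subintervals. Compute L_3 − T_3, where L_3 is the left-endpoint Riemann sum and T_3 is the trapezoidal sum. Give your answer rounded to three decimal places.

L_3 ≈ 288.37963.
T_3 ≈ 376.54630.
L_3 − T_3 ≈ -88.167.

-88.167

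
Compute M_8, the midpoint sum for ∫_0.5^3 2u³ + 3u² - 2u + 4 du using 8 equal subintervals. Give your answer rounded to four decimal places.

68.3191

Δu = (3 − 0.5)/8 = 0.3125.
Midpoints: 0.65625, 0.96875, 1.28125, 1.59375, 1.90625, 2.21875, 2.53125, 2.84375.
f(0.65625) = 74461/16384, f(0.96875) = 109711/16384, f(1.28125) = 173161/16384, f(1.59375) = 270811/16384, f(1.90625) = 408661/16384, f(2.21875) = 592711/16384, f(2.53125) = 828961/16384, f(2.84375) = 1123411/16384.
Sum = Δu · [f(0.65625) + f(0.96875) + f(1.28125) + ...].
Sum ≈ 68.3191.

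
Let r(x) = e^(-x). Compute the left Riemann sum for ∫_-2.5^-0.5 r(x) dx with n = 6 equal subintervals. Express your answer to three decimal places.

12.387

Δx = (-0.5 − (-2.5))/6 = 1/3.
Left endpoints: -2.5, -13/6, -11/6, -1.5, -7/6, -5/6.
r(-2.5) ≈ 12.182, r(-13/6) ≈ 8.729, r(-11/6) ≈ 6.255, r(-1.5) ≈ 4.482, r(-7/6) ≈ 3.211, r(-5/6) ≈ 2.301.
Sum = Δx · [r(-2.5) + r(-13/6) + r(-11/6) + ...].
Sum ≈ 12.387.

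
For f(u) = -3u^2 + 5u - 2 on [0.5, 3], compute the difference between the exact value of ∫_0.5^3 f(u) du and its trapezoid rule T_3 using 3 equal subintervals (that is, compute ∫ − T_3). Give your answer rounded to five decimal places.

Exact integral: ∫_0.5^3 f(u) du = -10.
T_3 ≈ -10.8680556.
Error ≈ -10 − (-10.8680556) ≈ 0.86806.

0.86806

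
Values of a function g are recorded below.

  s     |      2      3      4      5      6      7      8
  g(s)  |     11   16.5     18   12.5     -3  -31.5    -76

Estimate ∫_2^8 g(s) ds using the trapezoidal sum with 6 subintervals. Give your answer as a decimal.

Δs = 1.
T_6 = (1/2)·[11 + 2·16.5 + 2·18 + 2·12.5 + 2·(-3) + 2·(-31.5) + (-76)] = -20.

-20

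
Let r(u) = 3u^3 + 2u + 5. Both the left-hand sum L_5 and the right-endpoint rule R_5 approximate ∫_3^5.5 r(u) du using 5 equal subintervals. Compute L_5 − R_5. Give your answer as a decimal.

-211.5625

L_5 = 557.5.
R_5 = 769.0625.
L_5 − R_5 = -211.5625.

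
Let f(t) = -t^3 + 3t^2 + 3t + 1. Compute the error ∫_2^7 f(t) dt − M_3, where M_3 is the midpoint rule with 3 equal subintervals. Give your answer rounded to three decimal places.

Exact integral: ∫_2^7 f(t) dt = -188.75.
M_3 ≈ -176.59722.
Error ≈ -188.75 − (-176.59722) ≈ -12.153.

-12.153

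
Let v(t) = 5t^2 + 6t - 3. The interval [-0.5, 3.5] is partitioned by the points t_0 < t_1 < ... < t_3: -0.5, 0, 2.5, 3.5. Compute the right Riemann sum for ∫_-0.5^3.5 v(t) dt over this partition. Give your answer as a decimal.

Subinterval widths: 0.5, 2.5, 1.
Right endpoints: 0, 2.5, 3.5.
v(0) = -3, v(2.5) = 43.25, v(3.5) = 79.25.
Sum = Σ Δt_i · v(t_i).
Sum = 185.875.

185.875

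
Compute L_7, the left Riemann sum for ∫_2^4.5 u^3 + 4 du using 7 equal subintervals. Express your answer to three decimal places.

Δu = (4.5 − 2)/7 = 5/14.
Left endpoints: 2, 33/14, 19/7, 43/14, 24/7, 53/14, 29/7.
f(2) = 12, f(33/14) = 46913/2744, f(19/7) = 8231/343, f(43/14) = 90483/2744, f(24/7) = 15196/343, f(53/14) = 159853/2744, f(29/7) = 25761/343.
Sum = Δu · [f(2) + f(33/14) + f(19/7) + ...].
Sum ≈ 94.190.

94.190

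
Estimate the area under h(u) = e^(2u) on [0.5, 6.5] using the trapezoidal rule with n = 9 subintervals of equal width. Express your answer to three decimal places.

253044.853

Δu = (6.5 − 0.5)/9 = 2/3.
h(0.5) ≈ 2.718, h(7/6) ≈ 10.312, h(11/6) ≈ 39.121, h(2.5) ≈ 148.413, h(19/6) ≈ 563.030, h(23/6) ≈ 2135.950, h(4.5) ≈ 8103.084, h(31/6) ≈ 30740.409, h(35/6) ≈ 116618.904, h(6.5) ≈ 442413.392.
T_9 = (Δu/2)·[h(u_0) + 2h(u_1) + ... + 2h(u_{8}) + h(u_9)].
Sum ≈ 253044.853.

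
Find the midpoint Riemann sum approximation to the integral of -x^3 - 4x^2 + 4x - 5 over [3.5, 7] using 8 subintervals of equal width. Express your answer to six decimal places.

Δx = (7 − 3.5)/8 = 0.4375.
Midpoints: 3.71875, 4.15625, 4.59375, 5.03125, 5.46875, 5.90625, 6.34375, 6.78125.
f(3.71875) = -3174183/32768, f(4.15625) = -4235901/32768, f(4.59375) = -5504203/32768, f(5.03125) = -6995553/32768, f(5.46875) = -8726415/32768, f(5.90625) = -10713253/32768, f(6.34375) = -12972531/32768, f(6.78125) = -15520713/32768.
Sum = Δx · [f(3.71875) + f(4.15625) + f(4.59375) + ...].
Sum ≈ -905.798462.

-905.798462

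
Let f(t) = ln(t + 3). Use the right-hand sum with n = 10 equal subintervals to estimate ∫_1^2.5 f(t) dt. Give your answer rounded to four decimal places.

Δt = (2.5 − 1)/10 = 0.15.
Right endpoints: 1.15, 1.3, 1.45, 1.6, 1.75, 1.9, 2.05, 2.2, 2.35, 2.5.
f(1.15) ≈ 1.4231, f(1.3) ≈ 1.4586, f(1.45) ≈ 1.4929, f(1.6) ≈ 1.5261, f(1.75) ≈ 1.5581, f(1.9) ≈ 1.5892, f(2.05) ≈ 1.6194, f(2.2) ≈ 1.6487, f(2.35) ≈ 1.6771, f(2.5) ≈ 1.7047.
Sum = Δt · [f(1.15) + f(1.3) + f(1.45) + ...].
Sum ≈ 2.3547.

2.3547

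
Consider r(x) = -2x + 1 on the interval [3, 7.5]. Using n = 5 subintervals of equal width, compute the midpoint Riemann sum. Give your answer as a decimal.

-42.75

Δx = (7.5 − 3)/5 = 0.9.
Midpoints: 3.45, 4.35, 5.25, 6.15, 7.05.
r(3.45) = -5.9, r(4.35) = -7.7, r(5.25) = -9.5, r(6.15) = -11.3, r(7.05) = -13.1.
Sum = Δx · [r(3.45) + r(4.35) + r(5.25) + r(6.15) + r(7.05)].
Sum = -42.75.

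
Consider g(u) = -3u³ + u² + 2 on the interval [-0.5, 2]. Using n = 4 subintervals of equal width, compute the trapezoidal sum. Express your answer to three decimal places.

-5.181

Δu = (2 − (-0.5))/4 = 0.625.
g(-0.5) = 2.625, g(0.125) = 1029/512, g(0.75) = 1.296875, g(1.375) = -2001/512, g(2) = -18.
T_4 = (Δu/2)·[g(u_0) + 2g(u_1) + 2g(u_2) + 2g(u_3) + g(u_4)].
Sum ≈ -5.181.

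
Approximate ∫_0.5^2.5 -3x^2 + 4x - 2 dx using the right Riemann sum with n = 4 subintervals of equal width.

-10.25

Δx = (2.5 − 0.5)/4 = 0.5.
Right endpoints: 1, 1.5, 2, 2.5.
f(1) = -1, f(1.5) = -2.75, f(2) = -6, f(2.5) = -10.75.
Sum = Δx · [f(1) + f(1.5) + f(2) + f(2.5)].
Sum = -10.25.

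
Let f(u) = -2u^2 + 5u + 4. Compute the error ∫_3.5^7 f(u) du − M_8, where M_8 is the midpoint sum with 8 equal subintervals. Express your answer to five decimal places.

-0.11165

Exact integral: ∫_3.5^7 f(u) du ≈ -94.2083333.
M_8 ≈ -94.0966797.
Error ≈ -94.2083333 − (-94.0966797) ≈ -0.11165.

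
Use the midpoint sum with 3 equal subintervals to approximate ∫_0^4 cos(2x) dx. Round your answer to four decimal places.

Δx = (4 − 0)/3 = 4/3.
Midpoints: 2/3, 2, 10/3.
f(2/3) ≈ 0.2352, f(2) ≈ -0.6536, f(10/3) ≈ 0.9274.
Sum = Δx · [f(2/3) + f(2) + f(10/3)].
Sum ≈ 0.6786.

0.6786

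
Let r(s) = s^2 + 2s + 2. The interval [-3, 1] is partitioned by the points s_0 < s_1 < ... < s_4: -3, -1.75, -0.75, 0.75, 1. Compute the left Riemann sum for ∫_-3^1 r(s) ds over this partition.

10.421875

Subinterval widths: 1.25, 1, 1.5, 0.25.
Left endpoints: -3, -1.75, -0.75, 0.75.
r(-3) = 5, r(-1.75) = 1.5625, r(-0.75) = 1.0625, r(0.75) = 4.0625.
Sum = Σ Δs_i · r(s_i).
Sum = 10.421875.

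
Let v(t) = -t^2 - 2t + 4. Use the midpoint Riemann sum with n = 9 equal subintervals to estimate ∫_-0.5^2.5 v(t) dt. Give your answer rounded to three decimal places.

0.778

Δt = (2.5 − (-0.5))/9 = 1/3.
Midpoints: -1/3, 0, 1/3, 2/3, 1, 4/3, 5/3, 2, 7/3.
v(-1/3) = 41/9, v(0) = 4, v(1/3) = 29/9, v(2/3) = 20/9, v(1) = 1, v(4/3) = -4/9, v(5/3) = -19/9, v(2) = -4, v(7/3) = -55/9.
Sum = Δt · [v(-1/3) + v(0) + v(1/3) + ...].
Sum ≈ 0.778.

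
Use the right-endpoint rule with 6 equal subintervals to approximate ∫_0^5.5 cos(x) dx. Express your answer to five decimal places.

-0.78896

Δx = (5.5 − 0)/6 = 11/12.
Right endpoints: 11/12, 11/6, 2.75, 11/3, 55/12, 5.5.
f(11/12) ≈ 0.60847, f(11/6) ≈ -0.25953, f(2.75) ≈ -0.92430, f(11/3) ≈ -0.86529, f(55/12) ≈ -0.12870, f(5.5) ≈ 0.70867.
Sum = Δx · [f(11/12) + f(11/6) + f(2.75) + ...].
Sum ≈ -0.78896.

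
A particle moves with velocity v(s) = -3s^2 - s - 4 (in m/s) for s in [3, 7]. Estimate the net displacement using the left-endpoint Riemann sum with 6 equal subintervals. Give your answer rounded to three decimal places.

Δs = (7 − 3)/6 = 2/3.
Left endpoints: 3, 11/3, 13/3, 5, 17/3, 19/3.
v(3) = -34, v(11/3) = -48, v(13/3) = -194/3, v(5) = -84, v(17/3) = -106, v(19/3) = -392/3.
Sum = Δs · [v(3) + v(11/3) + v(13/3) + ...].
Sum ≈ -311.556.

-311.556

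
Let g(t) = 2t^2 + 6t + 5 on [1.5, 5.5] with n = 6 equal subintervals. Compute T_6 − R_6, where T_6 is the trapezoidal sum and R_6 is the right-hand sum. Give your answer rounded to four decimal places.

-26.6667

T_6 ≈ 213.259259.
R_6 ≈ 239.925926.
T_6 − R_6 ≈ -26.6667.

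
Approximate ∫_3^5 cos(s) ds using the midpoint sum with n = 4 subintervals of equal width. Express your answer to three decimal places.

-1.112

Δs = (5 − 3)/4 = 0.5.
Midpoints: 3.25, 3.75, 4.25, 4.75.
f(3.25) ≈ -0.994, f(3.75) ≈ -0.821, f(4.25) ≈ -0.446, f(4.75) ≈ 0.038.
Sum = Δs · [f(3.25) + f(3.75) + f(4.25) + f(4.75)].
Sum ≈ -1.112.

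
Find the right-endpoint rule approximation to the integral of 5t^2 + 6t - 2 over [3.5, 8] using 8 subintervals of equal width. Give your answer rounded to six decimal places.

1009.678711

Δt = (8 − 3.5)/8 = 0.5625.
Right endpoints: 4.0625, 4.625, 5.1875, 5.75, 6.3125, 6.875, 7.4375, 8.
f(4.0625) = 104.89453125, f(4.625) = 132.703125, f(5.1875) = 163.67578125, f(5.75) = 197.8125, f(6.3125) = 235.11328125, f(6.875) = 275.578125, f(7.4375) = 319.20703125, f(8) = 366.
Sum = Δt · [f(4.0625) + f(4.625) + f(5.1875) + ...].
Sum ≈ 1009.678711.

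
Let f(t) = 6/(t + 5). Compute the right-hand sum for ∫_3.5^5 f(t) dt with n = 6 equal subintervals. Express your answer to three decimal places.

Δt = (5 − 3.5)/6 = 0.25.
Right endpoints: 3.75, 4, 4.25, 4.5, 4.75, 5.
f(3.75) = 24/35, f(4) = 2/3, f(4.25) = 24/37, f(4.5) = 12/19, f(4.75) = 8/13, f(5) = 0.6.
Sum = Δt · [f(3.75) + f(4) + f(4.25) + ...].
Sum ≈ 0.962.

0.962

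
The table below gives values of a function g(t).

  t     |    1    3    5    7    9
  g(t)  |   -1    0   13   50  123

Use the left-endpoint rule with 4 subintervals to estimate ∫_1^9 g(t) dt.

Δt = 2.
Sum = 2·[(-1) + 0 + 13 + 50] = 124.

124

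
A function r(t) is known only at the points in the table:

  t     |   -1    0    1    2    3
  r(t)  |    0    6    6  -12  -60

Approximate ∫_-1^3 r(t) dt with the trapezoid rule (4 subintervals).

Δt = 1.
T_4 = (1/2)·[0 + 2·6 + 2·6 + 2·(-12) + (-60)] = -30.

-30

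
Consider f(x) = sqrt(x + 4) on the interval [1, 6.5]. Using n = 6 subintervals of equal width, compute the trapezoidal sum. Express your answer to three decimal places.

Δx = (6.5 − 1)/6 = 11/12.
f(1) ≈ 2.236, f(23/12) ≈ 2.432, f(17/6) ≈ 2.614, f(3.75) ≈ 2.784, f(14/3) ≈ 2.944, f(67/12) ≈ 3.096, f(6.5) ≈ 3.240.
T_6 = (Δx/2)·[f(x_0) + 2f(x_1) + ... + 2f(x_{5}) + f(x_6)].
Sum ≈ 15.224.

15.224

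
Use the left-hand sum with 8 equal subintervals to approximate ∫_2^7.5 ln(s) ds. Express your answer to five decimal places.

7.75676

Δs = (7.5 − 2)/8 = 0.6875.
Left endpoints: 2, 2.6875, 3.375, 4.0625, 4.75, 5.4375, 6.125, 6.8125.
f(2) ≈ 0.69315, f(2.6875) ≈ 0.98861, f(3.375) ≈ 1.21640, f(4.0625) ≈ 1.40180, f(4.75) ≈ 1.55814, f(5.4375) ≈ 1.69332, f(6.125) ≈ 1.81238, f(6.8125) ≈ 1.91876.
Sum = Δs · [f(2) + f(2.6875) + f(3.375) + ...].
Sum ≈ 7.75676.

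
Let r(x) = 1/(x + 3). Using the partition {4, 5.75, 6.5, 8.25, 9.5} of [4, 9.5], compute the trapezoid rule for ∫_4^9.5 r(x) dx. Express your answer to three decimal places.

0.583

Subinterval widths: 1.75, 0.75, 1.75, 1.25.
r(4) = 1/7, r(5.75) = 4/35, r(6.5) = 2/19, r(8.25) = 4/45, r(9.5) = 0.08.
On each subinterval the trapezoid contributes (Δx_i/2)·[r(x_{i-1}) + r(x_i)].
Sum ≈ 0.583.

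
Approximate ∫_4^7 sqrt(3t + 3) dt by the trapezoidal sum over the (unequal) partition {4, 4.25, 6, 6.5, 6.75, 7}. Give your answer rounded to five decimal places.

Subinterval widths: 0.25, 1.75, 0.5, 0.25, 0.25.
f(4) ≈ 3.87298, f(4.25) ≈ 3.96863, f(6) ≈ 4.58258, f(6.5) ≈ 4.74342, f(6.75) ≈ 4.82183, f(7) ≈ 4.89898.
On each subinterval the trapezoid contributes (Δt_i/2)·[f(t_{i-1}) + f(t_i)].
Sum ≈ 13.20476.

13.20476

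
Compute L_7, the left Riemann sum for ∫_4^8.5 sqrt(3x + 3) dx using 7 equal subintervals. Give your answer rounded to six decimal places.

Δx = (8.5 − 4)/7 = 9/14.
Left endpoints: 4, 65/14, 37/7, 83/14, 46/7, 101/14, 55/7.
f(4) ≈ 3.872983, f(65/14) ≈ 4.114435, f(37/7) ≈ 4.342481, f(83/14) ≈ 4.559135, f(46/7) ≈ 4.765951, f(101/14) ≈ 4.964157, f(55/7) ≈ 5.154748.
Sum = Δx · [f(4) + f(65/14) + f(37/7) + ...].
Sum ≈ 20.426072.

20.426072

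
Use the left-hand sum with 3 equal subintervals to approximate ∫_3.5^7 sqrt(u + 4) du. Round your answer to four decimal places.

Δu = (7 − 3.5)/3 = 7/6.
Left endpoints: 3.5, 14/3, 35/6.
f(3.5) ≈ 2.7386, f(14/3) ≈ 2.9439, f(35/6) ≈ 3.1358.
Sum = Δu · [f(3.5) + f(14/3) + f(35/6)].
Sum ≈ 10.2881.

10.2881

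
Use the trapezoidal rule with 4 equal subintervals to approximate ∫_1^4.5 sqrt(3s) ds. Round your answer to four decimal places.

Δs = (4.5 − 1)/4 = 0.875.
f(1) ≈ 1.7321, f(1.875) ≈ 2.3717, f(2.75) ≈ 2.8723, f(3.625) ≈ 3.2977, f(4.5) ≈ 3.6742.
T_4 = (Δs/2)·[f(s_0) + 2f(s_1) + 2f(s_2) + 2f(s_3) + f(s_4)].
Sum ≈ 9.8393.

9.8393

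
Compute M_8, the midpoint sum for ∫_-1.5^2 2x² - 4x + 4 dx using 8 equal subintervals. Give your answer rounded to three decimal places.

17.972

Δx = (2 − (-1.5))/8 = 0.4375.
Midpoints: -1.28125, -0.84375, -0.40625, 0.03125, 0.46875, 0.90625, 1.34375, 1.78125.
f(-1.28125) = 6353/512, f(-0.84375) = 4505/512, f(-0.40625) = 3049/512, f(0.03125) = 1985/512, f(0.46875) = 1313/512, f(0.90625) = 1033/512, f(1.34375) = 1145/512, f(1.78125) = 1649/512.
Sum = Δx · [f(-1.28125) + f(-0.84375) + f(-0.40625) + ...].
Sum ≈ 17.972.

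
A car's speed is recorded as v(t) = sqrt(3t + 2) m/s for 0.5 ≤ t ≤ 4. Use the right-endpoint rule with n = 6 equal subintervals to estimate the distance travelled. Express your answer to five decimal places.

Δt = (4 − 0.5)/6 = 7/12.
Right endpoints: 13/12, 5/3, 2.25, 17/6, 41/12, 4.
v(13/12) ≈ 2.29129, v(5/3) ≈ 2.64575, v(2.25) ≈ 2.95804, v(17/6) ≈ 3.24037, v(41/12) ≈ 3.50000, v(4) ≈ 3.74166.
Sum = Δt · [v(13/12) + v(5/3) + v(2.25) + ...].
Sum ≈ 10.71998.

10.71998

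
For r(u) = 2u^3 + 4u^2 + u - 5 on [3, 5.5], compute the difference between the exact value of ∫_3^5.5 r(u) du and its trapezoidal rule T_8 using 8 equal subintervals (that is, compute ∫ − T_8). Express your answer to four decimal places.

-1.2004

Exact integral: ∫_3^5.5 r(u) du ≈ 600.989583.
T_8 ≈ 602.189941.
Error ≈ 600.989583 − 602.189941 ≈ -1.2004.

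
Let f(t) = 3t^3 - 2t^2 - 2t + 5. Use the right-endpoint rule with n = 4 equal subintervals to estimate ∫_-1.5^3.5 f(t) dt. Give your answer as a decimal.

170

Δt = (3.5 − (-1.5))/4 = 1.25.
Right endpoints: -0.25, 1, 2.25, 3.5.
f(-0.25) = 5.328125, f(1) = 4, f(2.25) = 24.546875, f(3.5) = 102.125.
Sum = Δt · [f(-0.25) + f(1) + f(2.25) + f(3.5)].
Sum = 170.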